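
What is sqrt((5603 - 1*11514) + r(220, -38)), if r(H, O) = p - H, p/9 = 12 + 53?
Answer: I*sqrt(5546) ≈ 74.471*I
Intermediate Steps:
p = 585 (p = 9*(12 + 53) = 9*65 = 585)
r(H, O) = 585 - H
sqrt((5603 - 1*11514) + r(220, -38)) = sqrt((5603 - 1*11514) + (585 - 1*220)) = sqrt((5603 - 11514) + (585 - 220)) = sqrt(-5911 + 365) = sqrt(-5546) = I*sqrt(5546)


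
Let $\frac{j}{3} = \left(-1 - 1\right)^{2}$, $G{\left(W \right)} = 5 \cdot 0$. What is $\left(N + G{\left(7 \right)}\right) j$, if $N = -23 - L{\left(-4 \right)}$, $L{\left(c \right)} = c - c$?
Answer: $-276$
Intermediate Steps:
$G{\left(W \right)} = 0$
$j = 12$ ($j = 3 \left(-1 - 1\right)^{2} = 3 \left(-2\right)^{2} = 3 \cdot 4 = 12$)
$L{\left(c \right)} = 0$
$N = -23$ ($N = -23 - 0 = -23 + 0 = -23$)
$\left(N + G{\left(7 \right)}\right) j = \left(-23 + 0\right) 12 = \left(-23\right) 12 = -276$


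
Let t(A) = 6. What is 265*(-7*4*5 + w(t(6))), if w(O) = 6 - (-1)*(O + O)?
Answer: -32330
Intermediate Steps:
w(O) = 6 + 2*O (w(O) = 6 - (-1)*2*O = 6 - (-2)*O = 6 + 2*O)
265*(-7*4*5 + w(t(6))) = 265*(-7*4*5 + (6 + 2*6)) = 265*(-28*5 + (6 + 12)) = 265*(-140 + 18) = 265*(-122) = -32330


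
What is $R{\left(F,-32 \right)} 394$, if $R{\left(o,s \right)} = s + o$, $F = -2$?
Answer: $-13396$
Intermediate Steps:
$R{\left(o,s \right)} = o + s$
$R{\left(F,-32 \right)} 394 = \left(-2 - 32\right) 394 = \left(-34\right) 394 = -13396$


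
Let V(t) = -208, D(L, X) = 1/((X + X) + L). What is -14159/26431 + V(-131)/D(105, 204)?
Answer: -2820307583/26431 ≈ -1.0670e+5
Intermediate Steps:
D(L, X) = 1/(L + 2*X) (D(L, X) = 1/(2*X + L) = 1/(L + 2*X))
-14159/26431 + V(-131)/D(105, 204) = -14159/26431 - 208/(1/(105 + 2*204)) = -14159*1/26431 - 208/(1/(105 + 408)) = -14159/26431 - 208/(1/513) = -14159/26431 - 208/1/513 = -14159/26431 - 208*513 = -14159/26431 - 106704 = -2820307583/26431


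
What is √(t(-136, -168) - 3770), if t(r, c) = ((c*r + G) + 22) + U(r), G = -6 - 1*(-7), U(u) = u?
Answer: √18965 ≈ 137.71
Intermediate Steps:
G = 1 (G = -6 + 7 = 1)
t(r, c) = 23 + r + c*r (t(r, c) = ((c*r + 1) + 22) + r = ((1 + c*r) + 22) + r = (23 + c*r) + r = 23 + r + c*r)
√(t(-136, -168) - 3770) = √((23 - 136 - 168*(-136)) - 3770) = √((23 - 136 + 22848) - 3770) = √(22735 - 3770) = √18965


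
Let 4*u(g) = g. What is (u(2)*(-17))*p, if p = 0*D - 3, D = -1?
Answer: 51/2 ≈ 25.500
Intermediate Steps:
u(g) = g/4
p = -3 (p = 0*(-1) - 3 = 0 - 3 = -3)
(u(2)*(-17))*p = (((1/4)*2)*(-17))*(-3) = ((1/2)*(-17))*(-3) = -17/2*(-3) = 51/2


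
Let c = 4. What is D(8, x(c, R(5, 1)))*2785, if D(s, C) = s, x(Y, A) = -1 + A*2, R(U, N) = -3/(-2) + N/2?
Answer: 22280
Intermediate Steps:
R(U, N) = 3/2 + N/2 (R(U, N) = -3*(-½) + N*(½) = 3/2 + N/2)
x(Y, A) = -1 + 2*A
D(8, x(c, R(5, 1)))*2785 = 8*2785 = 22280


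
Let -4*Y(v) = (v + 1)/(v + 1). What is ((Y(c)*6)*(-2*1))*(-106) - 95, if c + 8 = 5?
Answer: -413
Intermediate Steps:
c = -3 (c = -8 + 5 = -3)
Y(v) = -1/4 (Y(v) = -(v + 1)/(4*(v + 1)) = -(1 + v)/(4*(1 + v)) = -1/4*1 = -1/4)
((Y(c)*6)*(-2*1))*(-106) - 95 = ((-1/4*6)*(-2*1))*(-106) - 95 = -3/2*(-2)*(-106) - 95 = 3*(-106) - 95 = -318 - 95 = -413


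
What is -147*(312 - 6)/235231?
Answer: -44982/235231 ≈ -0.19122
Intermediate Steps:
-147*(312 - 6)/235231 = -147*306*(1/235231) = -44982*1/235231 = -44982/235231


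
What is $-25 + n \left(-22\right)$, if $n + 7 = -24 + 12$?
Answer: $393$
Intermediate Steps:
$n = -19$ ($n = -7 + \left(-24 + 12\right) = -7 - 12 = -19$)
$-25 + n \left(-22\right) = -25 - -418 = -25 + 418 = 393$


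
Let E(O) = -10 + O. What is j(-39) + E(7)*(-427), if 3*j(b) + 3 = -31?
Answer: 3809/3 ≈ 1269.7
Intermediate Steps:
j(b) = -34/3 (j(b) = -1 + (1/3)*(-31) = -1 - 31/3 = -34/3)
j(-39) + E(7)*(-427) = -34/3 + (-10 + 7)*(-427) = -34/3 - 3*(-427) = -34/3 + 1281 = 3809/3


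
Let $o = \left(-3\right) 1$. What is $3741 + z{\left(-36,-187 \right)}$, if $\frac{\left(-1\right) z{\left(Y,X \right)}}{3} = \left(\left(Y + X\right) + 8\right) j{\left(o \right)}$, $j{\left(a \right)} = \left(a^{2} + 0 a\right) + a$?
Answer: $7611$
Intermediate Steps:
$o = -3$
$j{\left(a \right)} = a + a^{2}$ ($j{\left(a \right)} = \left(a^{2} + 0\right) + a = a^{2} + a = a + a^{2}$)
$z{\left(Y,X \right)} = -144 - 18 X - 18 Y$ ($z{\left(Y,X \right)} = - 3 \left(\left(Y + X\right) + 8\right) \left(- 3 \left(1 - 3\right)\right) = - 3 \left(\left(X + Y\right) + 8\right) \left(\left(-3\right) \left(-2\right)\right) = - 3 \left(8 + X + Y\right) 6 = - 3 \left(48 + 6 X + 6 Y\right) = -144 - 18 X - 18 Y$)
$3741 + z{\left(-36,-187 \right)} = 3741 - -3870 = 3741 + \left(-144 + 3366 + 648\right) = 3741 + 3870 = 7611$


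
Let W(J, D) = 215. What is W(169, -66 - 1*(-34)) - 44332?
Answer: -44117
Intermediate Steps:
W(169, -66 - 1*(-34)) - 44332 = 215 - 44332 = -44117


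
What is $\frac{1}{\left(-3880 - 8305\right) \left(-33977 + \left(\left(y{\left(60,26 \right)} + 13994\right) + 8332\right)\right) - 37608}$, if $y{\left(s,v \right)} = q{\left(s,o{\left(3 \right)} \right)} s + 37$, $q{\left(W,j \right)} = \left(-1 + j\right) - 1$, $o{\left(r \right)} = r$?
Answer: $\frac{1}{140747882} \approx 7.1049 \cdot 10^{-9}$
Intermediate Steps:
$q{\left(W,j \right)} = -2 + j$
$y{\left(s,v \right)} = 37 + s$ ($y{\left(s,v \right)} = \left(-2 + 3\right) s + 37 = 1 s + 37 = s + 37 = 37 + s$)
$\frac{1}{\left(-3880 - 8305\right) \left(-33977 + \left(\left(y{\left(60,26 \right)} + 13994\right) + 8332\right)\right) - 37608} = \frac{1}{\left(-3880 - 8305\right) \left(-33977 + \left(\left(\left(37 + 60\right) + 13994\right) + 8332\right)\right) - 37608} = \frac{1}{- 12185 \left(-33977 + \left(\left(97 + 13994\right) + 8332\right)\right) - 37608} = \frac{1}{- 12185 \left(-33977 + \left(14091 + 8332\right)\right) - 37608} = \frac{1}{- 12185 \left(-33977 + 22423\right) - 37608} = \frac{1}{\left(-12185\right) \left(-11554\right) - 37608} = \frac{1}{140785490 - 37608} = \frac{1}{140747882}$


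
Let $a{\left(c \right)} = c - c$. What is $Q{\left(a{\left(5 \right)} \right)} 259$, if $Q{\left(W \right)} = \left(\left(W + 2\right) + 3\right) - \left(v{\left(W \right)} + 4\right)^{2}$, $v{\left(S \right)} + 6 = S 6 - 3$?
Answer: $-5180$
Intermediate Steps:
$v{\left(S \right)} = -9 + 6 S$ ($v{\left(S \right)} = -6 + \left(S 6 - 3\right) = -6 + \left(6 S - 3\right) = -6 + \left(-3 + 6 S\right) = -9 + 6 S$)
$a{\left(c \right)} = 0$
$Q{\left(W \right)} = 5 + W - \left(-5 + 6 W\right)^{2}$ ($Q{\left(W \right)} = \left(\left(W + 2\right) + 3\right) - \left(\left(-9 + 6 W\right) + 4\right)^{2} = \left(\left(2 + W\right) + 3\right) - \left(-5 + 6 W\right)^{2} = \left(5 + W\right) - \left(-5 + 6 W\right)^{2} = 5 + W - \left(-5 + 6 W\right)^{2}$)
$Q{\left(a{\left(5 \right)} \right)} 259 = \left(5 + 0 - \left(-5 + 6 \cdot 0\right)^{2}\right) 259 = \left(5 + 0 - \left(-5 + 0\right)^{2}\right) 259 = \left(5 + 0 - \left(-5\right)^{2}\right) 259 = \left(5 + 0 - 25\right) 259 = \left(-20\right) 259 = -5180$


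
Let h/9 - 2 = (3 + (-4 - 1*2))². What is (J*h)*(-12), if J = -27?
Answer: 32076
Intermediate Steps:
h = 99 (h = 18 + 9*(3 + (-4 - 1*2))² = 18 + 9*(3 + (-4 - 2))² = 18 + 9*(3 - 6)² = 18 + 9*(-3)² = 18 + 9*9 = 18 + 81 = 99)
(J*h)*(-12) = -27*99*(-12) = -2673*(-12) = 32076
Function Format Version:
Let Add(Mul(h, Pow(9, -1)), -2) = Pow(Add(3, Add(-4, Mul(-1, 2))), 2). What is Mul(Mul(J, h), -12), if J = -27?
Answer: 32076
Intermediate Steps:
h = 99 (h = Add(18, Mul(9, Pow(Add(3, Add(-4, Mul(-1, 2))), 2))) = Add(18, Mul(9, Pow(Add(3, Add(-4, -2)), 2))) = Add(18, Mul(9, Pow(Add(3, -6), 2))) = Add(18, Mul(9, Pow(-3, 2))) = Add(18, Mul(9, 9)) = Add(18, 81) = 99)
Mul(Mul(J, h), -12) = Mul(Mul(-27, 99), -12) = Mul(-2673, -12) = 32076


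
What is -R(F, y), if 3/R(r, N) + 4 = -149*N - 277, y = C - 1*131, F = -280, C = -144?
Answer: -3/40694 ≈ -7.3721e-5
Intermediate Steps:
y = -275 (y = -144 - 1*131 = -144 - 131 = -275)
R(r, N) = 3/(-281 - 149*N) (R(r, N) = 3/(-4 + (-149*N - 277)) = 3/(-4 + (-277 - 149*N)) = 3/(-281 - 149*N))
-R(F, y) = -(-3)/(281 + 149*(-275)) = -(-3)/(281 - 40975) = -(-3)/(-40694) = -(-3)*(-1)/40694 = -1*3/40694 = -3/40694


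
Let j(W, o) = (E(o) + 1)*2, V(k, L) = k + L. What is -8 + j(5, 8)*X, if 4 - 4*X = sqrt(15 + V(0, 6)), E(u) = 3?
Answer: -2*sqrt(21) ≈ -9.1651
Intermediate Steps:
V(k, L) = L + k
j(W, o) = 8 (j(W, o) = (3 + 1)*2 = 4*2 = 8)
X = 1 - sqrt(21)/4 (X = 1 - sqrt(15 + (6 + 0))/4 = 1 - sqrt(15 + 6)/4 = 1 - sqrt(21)/4 ≈ -0.14564)
-8 + j(5, 8)*X = -8 + 8*(1 - sqrt(21)/4) = -8 + (8 - 2*sqrt(21)) = -2*sqrt(21)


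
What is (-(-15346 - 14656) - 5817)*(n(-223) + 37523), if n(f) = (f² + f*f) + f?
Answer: 3307492230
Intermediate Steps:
n(f) = f + 2*f² (n(f) = (f² + f²) + f = 2*f² + f = f + 2*f²)
(-(-15346 - 14656) - 5817)*(n(-223) + 37523) = (-(-15346 - 14656) - 5817)*(-223*(1 + 2*(-223)) + 37523) = (-1*(-30002) - 5817)*(-223*(1 - 446) + 37523) = (30002 - 5817)*(-223*(-445) + 37523) = 24185*(99235 + 37523) = 24185*136758 = 3307492230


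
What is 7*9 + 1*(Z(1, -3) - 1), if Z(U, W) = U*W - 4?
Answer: 55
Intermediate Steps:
Z(U, W) = -4 + U*W
7*9 + 1*(Z(1, -3) - 1) = 7*9 + 1*((-4 + 1*(-3)) - 1) = 63 + 1*((-4 - 3) - 1) = 63 + 1*(-7 - 1) = 63 + 1*(-8) = 63 - 8 = 55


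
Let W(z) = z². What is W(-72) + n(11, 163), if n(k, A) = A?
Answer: 5347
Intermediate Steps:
W(-72) + n(11, 163) = (-72)² + 163 = 5184 + 163 = 5347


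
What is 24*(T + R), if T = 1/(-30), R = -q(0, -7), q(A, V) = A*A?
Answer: -⅘ ≈ -0.80000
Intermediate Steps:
q(A, V) = A²
R = 0 (R = -1*0² = -1*0 = 0)
T = -1/30 ≈ -0.033333
24*(T + R) = 24*(-1/30 + 0) = 24*(-1/30) = -⅘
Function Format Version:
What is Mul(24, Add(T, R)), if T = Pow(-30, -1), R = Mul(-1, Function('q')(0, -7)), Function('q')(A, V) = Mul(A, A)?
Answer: Rational(-4, 5) ≈ -0.80000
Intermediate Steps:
Function('q')(A, V) = Pow(A, 2)
R = 0 (R = Mul(-1, Pow(0, 2)) = Mul(-1, 0) = 0)
T = Rational(-1, 30) ≈ -0.033333
Mul(24, Add(T, R)) = Mul(24, Add(Rational(-1, 30), 0)) = Mul(24, Rational(-1, 30)) = Rational(-4, 5)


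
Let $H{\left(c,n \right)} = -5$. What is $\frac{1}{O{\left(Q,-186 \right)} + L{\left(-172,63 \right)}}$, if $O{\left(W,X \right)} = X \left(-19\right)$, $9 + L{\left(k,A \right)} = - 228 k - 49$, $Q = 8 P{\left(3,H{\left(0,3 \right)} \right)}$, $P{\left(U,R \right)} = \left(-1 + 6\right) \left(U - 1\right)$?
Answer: $\frac{1}{42692} \approx 2.3424 \cdot 10^{-5}$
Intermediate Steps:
$P{\left(U,R \right)} = -5 + 5 U$ ($P{\left(U,R \right)} = 5 \left(-1 + U\right) = -5 + 5 U$)
$Q = 80$ ($Q = 8 \left(-5 + 5 \cdot 3\right) = 8 \left(-5 + 15\right) = 8 \cdot 10 = 80$)
$L{\left(k,A \right)} = -58 - 228 k$ ($L{\left(k,A \right)} = -9 - \left(49 + 228 k\right) = -58 - 228 k$)
$O{\left(W,X \right)} = - 19 X$
$\frac{1}{O{\left(Q,-186 \right)} + L{\left(-172,63 \right)}} = \frac{1}{\left(-19\right) \left(-186\right) - -39158} = \frac{1}{3534 + \left(-58 + 39216\right)} = \frac{1}{3534 + 39158} = \frac{1}{42692}$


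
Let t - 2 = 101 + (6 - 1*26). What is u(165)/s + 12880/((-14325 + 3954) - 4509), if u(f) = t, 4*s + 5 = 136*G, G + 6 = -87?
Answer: -2098885/2353458 ≈ -0.89183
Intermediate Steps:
G = -93 (G = -6 - 87 = -93)
s = -12653/4 (s = -5/4 + (136*(-93))/4 = -5/4 + (¼)*(-12648) = -5/4 - 3162 = -12653/4 ≈ -3163.3)
t = 83 (t = 2 + (101 + (6 - 1*26)) = 2 + (101 + (6 - 26)) = 2 + (101 - 20) = 2 + 81 = 83)
u(f) = 83
u(165)/s + 12880/((-14325 + 3954) - 4509) = 83/(-12653/4) + 12880/((-14325 + 3954) - 4509) = 83*(-4/12653) + 12880/(-10371 - 4509) = -332/12653 + 12880/(-14880) = -332/12653 + 12880*(-1/14880) = -332/12653 - 161/186 = -2098885/2353458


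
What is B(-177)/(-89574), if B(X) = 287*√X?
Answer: -287*I*√177/89574 ≈ -0.042627*I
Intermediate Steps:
B(-177)/(-89574) = (287*√(-177))/(-89574) = (287*(I*√177))*(-1/89574) = (287*I*√177)*(-1/89574) = -287*I*√177/89574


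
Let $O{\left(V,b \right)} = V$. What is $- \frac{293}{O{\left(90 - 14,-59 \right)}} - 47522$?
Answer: $- \frac{3611965}{76} \approx -47526.0$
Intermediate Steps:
$- \frac{293}{O{\left(90 - 14,-59 \right)}} - 47522 = - \frac{293}{90 - 14} - 47522 = - \frac{293}{76} - 47522 = - \frac{3611965}{76}$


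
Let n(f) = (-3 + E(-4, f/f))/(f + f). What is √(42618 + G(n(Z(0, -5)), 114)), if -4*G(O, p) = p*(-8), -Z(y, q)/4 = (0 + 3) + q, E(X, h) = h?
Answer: √42846 ≈ 206.99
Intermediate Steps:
Z(y, q) = -12 - 4*q (Z(y, q) = -4*((0 + 3) + q) = -4*(3 + q) = -12 - 4*q)
n(f) = -1/f (n(f) = (-3 + f/f)/(f + f) = (-3 + 1)/((2*f)) = -1/f)
G(O, p) = 2*p (G(O, p) = -p*(-8)/4 = -(-2)*p = 2*p)
√(42618 + G(n(Z(0, -5)), 114)) = √(42618 + 2*114) = √(42618 + 228) = √42846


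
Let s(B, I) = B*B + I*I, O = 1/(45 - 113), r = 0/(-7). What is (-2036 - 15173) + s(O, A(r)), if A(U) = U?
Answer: -79574415/4624 ≈ -17209.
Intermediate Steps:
r = 0 (r = 0*(-⅐) = 0)
O = -1/68 (O = 1/(-68) = -1/68 ≈ -0.014706)
s(B, I) = B² + I²
(-2036 - 15173) + s(O, A(r)) = (-2036 - 15173) + ((-1/68)² + 0²) = -17209 + (1/4624 + 0) = -17209 + 1/4624 = -79574415/4624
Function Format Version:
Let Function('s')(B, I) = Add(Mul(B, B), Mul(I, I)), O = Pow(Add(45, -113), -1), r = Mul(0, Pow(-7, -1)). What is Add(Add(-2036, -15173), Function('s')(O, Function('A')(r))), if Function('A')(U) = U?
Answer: Rational(-79574415, 4624) ≈ -17209.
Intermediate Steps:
r = 0 (r = Mul(0, Rational(-1, 7)) = 0)
O = Rational(-1, 68) (O = Pow(-68, -1) = Rational(-1, 68) ≈ -0.014706)
Function('s')(B, I) = Add(Pow(B, 2), Pow(I, 2))
Add(Add(-2036, -15173), Function('s')(O, Function('A')(r))) = Add(Add(-2036, -15173), Add(Pow(Rational(-1, 68), 2), Pow(0, 2))) = Add(-17209, Add(Rational(1, 4624), 0)) = Add(-17209, Rational(1, 4624)) = Rational(-79574415, 4624)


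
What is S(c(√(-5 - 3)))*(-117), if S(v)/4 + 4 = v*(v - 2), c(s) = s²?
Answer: -35568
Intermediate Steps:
S(v) = -16 + 4*v*(-2 + v) (S(v) = -16 + 4*(v*(v - 2)) = -16 + 4*(v*(-2 + v)) = -16 + 4*v*(-2 + v))
S(c(√(-5 - 3)))*(-117) = (-16 - 8*(√(-5 - 3))² + 4*((√(-5 - 3))²)²)*(-117) = (-16 - 8*(√(-8))² + 4*((√(-8))²)²)*(-117) = (-16 - 8*(2*I*√2)² + 4*((2*I*√2)²)²)*(-117) = (-16 - 8*(-8) + 4*(-8)²)*(-117) = (-16 + 64 + 4*64)*(-117) = (-16 + 64 + 256)*(-117) = 304*(-117) = -35568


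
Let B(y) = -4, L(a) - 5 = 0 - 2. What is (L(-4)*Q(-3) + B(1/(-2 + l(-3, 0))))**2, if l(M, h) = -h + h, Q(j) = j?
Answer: 169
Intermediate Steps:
L(a) = 3 (L(a) = 5 + (0 - 2) = 5 - 2 = 3)
l(M, h) = 0
(L(-4)*Q(-3) + B(1/(-2 + l(-3, 0))))**2 = (3*(-3) - 4)**2 = (-9 - 4)**2 = (-13)**2 = 169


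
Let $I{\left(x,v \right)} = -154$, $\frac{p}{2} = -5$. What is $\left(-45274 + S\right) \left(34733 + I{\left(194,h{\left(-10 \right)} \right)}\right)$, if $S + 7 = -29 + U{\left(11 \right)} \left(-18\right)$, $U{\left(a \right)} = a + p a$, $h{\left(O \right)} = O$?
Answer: $-1505154712$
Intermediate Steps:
$p = -10$ ($p = 2 \left(-5\right) = -10$)
$U{\left(a \right)} = - 9 a$ ($U{\left(a \right)} = a - 10 a = - 9 a$)
$S = 1746$ ($S = -7 - \left(29 - \left(-9\right) 11 \left(-18\right)\right) = -7 - -1753 = -7 + \left(-29 + 1782\right) = -7 + 1753 = 1746$)
$\left(-45274 + S\right) \left(34733 + I{\left(194,h{\left(-10 \right)} \right)}\right) = \left(-45274 + 1746\right) \left(34733 - 154\right) = \left(-43528\right) 34579 = -1505154712$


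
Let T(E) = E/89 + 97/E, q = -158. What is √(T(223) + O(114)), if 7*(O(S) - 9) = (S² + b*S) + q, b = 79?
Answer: √60461451086827/138929 ≈ 55.969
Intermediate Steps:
T(E) = 97/E + E/89 (T(E) = E*(1/89) + 97/E = E/89 + 97/E = 97/E + E/89)
O(S) = -95/7 + S²/7 + 79*S/7 (O(S) = 9 + ((S² + 79*S) - 158)/7 = 9 + (-158 + S² + 79*S)/7 = 9 + (-158/7 + S²/7 + 79*S/7) = -95/7 + S²/7 + 79*S/7)
√(T(223) + O(114)) = √((97/223 + (1/89)*223) + (-95/7 + (⅐)*114² + (79/7)*114)) = √((97*(1/223) + 223/89) + (-95/7 + (⅐)*12996 + 9006/7)) = √((97/223 + 223/89) + (-95/7 + 12996/7 + 9006/7)) = √(58362/19847 + 21907/7) = √(435196763/138929) = √60461451086827/138929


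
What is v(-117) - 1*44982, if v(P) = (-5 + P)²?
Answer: -30098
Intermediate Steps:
v(-117) - 1*44982 = (-5 - 117)² - 1*44982 = (-122)² - 44982 = 14884 - 44982 = -30098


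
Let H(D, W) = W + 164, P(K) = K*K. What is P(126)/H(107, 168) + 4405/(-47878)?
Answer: 189662167/3973874 ≈ 47.727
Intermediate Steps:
P(K) = K**2
H(D, W) = 164 + W
P(126)/H(107, 168) + 4405/(-47878) = 126**2/(164 + 168) + 4405/(-47878) = 15876/332 + 4405*(-1/47878) = 15876*(1/332) - 4405/47878 = 3969/83 - 4405/47878 = 189662167/3973874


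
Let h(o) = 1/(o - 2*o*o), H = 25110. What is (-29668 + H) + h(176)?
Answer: -281575009/61776 ≈ -4558.0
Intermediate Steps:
h(o) = 1/(o - 2*o²)
(-29668 + H) + h(176) = (-29668 + 25110) - 1/(176*(-1 + 2*176)) = -4558 - 1*1/176/(-1 + 352) = -4558 - 1*1/176/351 = -4558 - 1*1/176*1/351 = -4558 - 1/61776 = -281575009/61776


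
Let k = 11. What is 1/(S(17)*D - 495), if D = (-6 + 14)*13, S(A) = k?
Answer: 1/649 ≈ 0.0015408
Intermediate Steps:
S(A) = 11
D = 104 (D = 8*13 = 104)
1/(S(17)*D - 495) = 1/(11*104 - 495) = 1/(1144 - 495) = 1/649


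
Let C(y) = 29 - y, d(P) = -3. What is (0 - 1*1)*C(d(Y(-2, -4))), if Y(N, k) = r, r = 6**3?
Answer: -32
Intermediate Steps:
r = 216
Y(N, k) = 216
(0 - 1*1)*C(d(Y(-2, -4))) = (0 - 1*1)*(29 - 1*(-3)) = (0 - 1)*(29 + 3) = -1*32 = -32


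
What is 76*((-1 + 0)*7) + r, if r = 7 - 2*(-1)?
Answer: -523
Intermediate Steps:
r = 9 (r = 7 + 2 = 9)
76*((-1 + 0)*7) + r = 76*((-1 + 0)*7) + 9 = 76*(-1*7) + 9 = 76*(-7) + 9 = -532 + 9 = -523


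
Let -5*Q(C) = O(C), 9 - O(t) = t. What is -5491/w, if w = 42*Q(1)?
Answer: 27455/336 ≈ 81.711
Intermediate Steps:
O(t) = 9 - t
Q(C) = -9/5 + C/5 (Q(C) = -(9 - C)/5 = -9/5 + C/5)
w = -336/5 (w = 42*(-9/5 + (⅕)*1) = 42*(-9/5 + ⅕) = 42*(-8/5) = -336/5 ≈ -67.200)
-5491/w = -5491/(-336/5) = -5491*(-5/336) = 27455/336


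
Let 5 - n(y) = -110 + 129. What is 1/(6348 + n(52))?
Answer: 1/6334 ≈ 0.00015788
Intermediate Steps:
n(y) = -14 (n(y) = 5 - (-110 + 129) = 5 - 1*19 = 5 - 19 = -14)
1/(6348 + n(52)) = 1/(6348 - 14) = 1/6334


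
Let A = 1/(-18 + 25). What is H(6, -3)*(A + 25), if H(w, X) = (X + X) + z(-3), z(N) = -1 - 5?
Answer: -2112/7 ≈ -301.71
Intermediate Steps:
z(N) = -6
H(w, X) = -6 + 2*X (H(w, X) = (X + X) - 6 = 2*X - 6 = -6 + 2*X)
A = ⅐ (A = 1/7 = ⅐ ≈ 0.14286)
H(6, -3)*(A + 25) = (-6 + 2*(-3))*(⅐ + 25) = (-6 - 6)*(176/7) = -12*176/7 = -2112/7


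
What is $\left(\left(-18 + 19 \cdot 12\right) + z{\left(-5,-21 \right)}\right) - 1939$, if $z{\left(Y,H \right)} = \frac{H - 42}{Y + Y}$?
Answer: $- \frac{17227}{10} \approx -1722.7$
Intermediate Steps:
$z{\left(Y,H \right)} = \frac{-42 + H}{2 Y}$
$\left(\left(-18 + 19 \cdot 12\right) + z{\left(-5,-21 \right)}\right) - 1939 = \left(\left(-18 + 19 \cdot 12\right) + \frac{-42 - 21}{2 \left(-5\right)}\right) - 1939 = \left(\left(-18 + 228\right) + \frac{1}{2} \left(- \frac{1}{5}\right) \left(-63\right)\right) - 1939 = \left(210 + \frac{63}{10}\right) - 1939 = \frac{2163}{10} - 1939 = - \frac{17227}{10}$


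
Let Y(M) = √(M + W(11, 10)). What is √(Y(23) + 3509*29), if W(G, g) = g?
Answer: √(101761 + √33) ≈ 319.01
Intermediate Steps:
Y(M) = √(10 + M) (Y(M) = √(M + 10) = √(10 + M))
√(Y(23) + 3509*29) = √(√(10 + 23) + 3509*29) = √(√33 + 101761) = √(101761 + √33)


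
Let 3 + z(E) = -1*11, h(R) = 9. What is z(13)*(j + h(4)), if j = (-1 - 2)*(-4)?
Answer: -294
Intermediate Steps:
j = 12 (j = -3*(-4) = 12)
z(E) = -14 (z(E) = -3 - 1*11 = -3 - 11 = -14)
z(13)*(j + h(4)) = -14*(12 + 9) = -14*21 = -294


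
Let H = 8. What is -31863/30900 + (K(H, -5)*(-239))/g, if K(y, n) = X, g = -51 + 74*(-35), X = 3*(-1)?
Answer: -35435161/27202300 ≈ -1.3027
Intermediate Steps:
X = -3
g = -2641 (g = -51 - 2590 = -2641)
K(y, n) = -3
-31863/30900 + (K(H, -5)*(-239))/g = -31863/30900 - 3*(-239)/(-2641) = -31863*1/30900 + 717*(-1/2641) = -10621/10300 - 717/2641 = -35435161/27202300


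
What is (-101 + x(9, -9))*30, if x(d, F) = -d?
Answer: -3300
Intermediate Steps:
(-101 + x(9, -9))*30 = (-101 - 1*9)*30 = (-101 - 9)*30 = -110*30 = -3300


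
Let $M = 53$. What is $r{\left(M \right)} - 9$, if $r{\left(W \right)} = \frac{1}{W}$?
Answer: $- \frac{476}{53} \approx -8.9811$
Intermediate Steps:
$r{\left(M \right)} - 9 = \frac{1}{53} - 9 = - \frac{476}{53}$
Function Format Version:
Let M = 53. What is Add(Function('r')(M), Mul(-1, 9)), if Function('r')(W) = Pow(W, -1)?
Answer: Rational(-476, 53) ≈ -8.9811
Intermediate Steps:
Add(Function('r')(M), Mul(-1, 9)) = Add(Pow(53, -1), Mul(-1, 9)) = Add(Rational(1, 53), -9) = Rational(-476, 53)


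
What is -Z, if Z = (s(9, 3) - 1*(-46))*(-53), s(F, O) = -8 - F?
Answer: 1537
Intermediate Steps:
Z = -1537 (Z = ((-8 - 1*9) - 1*(-46))*(-53) = ((-8 - 9) + 46)*(-53) = (-17 + 46)*(-53) = 29*(-53) = -1537)
-Z = -1*(-1537) = 1537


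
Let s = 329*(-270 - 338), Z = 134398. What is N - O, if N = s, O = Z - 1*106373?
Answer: -228057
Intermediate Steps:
O = 28025 (O = 134398 - 1*106373 = 134398 - 106373 = 28025)
s = -200032 (s = 329*(-608) = -200032)
N = -200032
N - O = -200032 - 1*28025 = -200032 - 28025 = -228057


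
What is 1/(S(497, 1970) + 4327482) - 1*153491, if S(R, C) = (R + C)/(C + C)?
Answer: -2617064764926637/17050281547 ≈ -1.5349e+5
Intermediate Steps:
S(R, C) = (C + R)/(2*C) (S(R, C) = (C + R)/((2*C)) = (C + R)*(1/(2*C)) = (C + R)/(2*C))
1/(S(497, 1970) + 4327482) - 1*153491 = 1/((½)*(1970 + 497)/1970 + 4327482) - 1*153491 = 1/((½)*(1/1970)*2467 + 4327482) - 153491 = 1/(2467/3940 + 4327482) - 153491 = 1/(17050281547/3940) - 153491 = 3940/17050281547 - 153491 = -2617064764926637/17050281547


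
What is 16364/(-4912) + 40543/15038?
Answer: -5866827/9233332 ≈ -0.63540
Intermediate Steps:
16364/(-4912) + 40543/15038 = 16364*(-1/4912) + 40543*(1/15038) = -4091/1228 + 40543/15038 = -5866827/9233332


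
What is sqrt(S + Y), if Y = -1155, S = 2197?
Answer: sqrt(1042) ≈ 32.280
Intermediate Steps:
sqrt(S + Y) = sqrt(2197 - 1155) = sqrt(1042)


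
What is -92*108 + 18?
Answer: -9918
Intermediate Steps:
-92*108 + 18 = -9936 + 18 = -9918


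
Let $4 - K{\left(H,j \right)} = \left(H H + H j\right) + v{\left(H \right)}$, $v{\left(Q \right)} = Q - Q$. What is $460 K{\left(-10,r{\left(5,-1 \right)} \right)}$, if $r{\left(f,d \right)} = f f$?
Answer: $70840$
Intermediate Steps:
$r{\left(f,d \right)} = f^{2}$
$v{\left(Q \right)} = 0$
$K{\left(H,j \right)} = 4 - H^{2} - H j$ ($K{\left(H,j \right)} = 4 - \left(\left(H H + H j\right) + 0\right) = 4 - \left(\left(H^{2} + H j\right) + 0\right) = 4 - \left(H^{2} + H j\right) = 4 - H^{2} - H j$)
$460 K{\left(-10,r{\left(5,-1 \right)} \right)} = 460 \left(4 - \left(-10\right)^{2} - - 10 \cdot 5^{2}\right) = 460 \left(4 - 100 - \left(-10\right) 25\right) = 460 \left(4 - 100 + 250\right) = 460 \cdot 154 = 70840$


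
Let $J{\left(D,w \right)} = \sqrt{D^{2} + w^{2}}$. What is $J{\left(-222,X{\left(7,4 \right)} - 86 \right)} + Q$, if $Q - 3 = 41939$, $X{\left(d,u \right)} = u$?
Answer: $41942 + 2 \sqrt{14002} \approx 42179.0$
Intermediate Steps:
$Q = 41942$ ($Q = 3 + 41939 = 41942$)
$J{\left(-222,X{\left(7,4 \right)} - 86 \right)} + Q = \sqrt{\left(-222\right)^{2} + \left(4 - 86\right)^{2}} + 41942 = \sqrt{49284 + \left(-82\right)^{2}} + 41942 = \sqrt{49284 + 6724} + 41942 = \sqrt{56008} + 41942 = 2 \sqrt{14002} + 41942 = 41942 + 2 \sqrt{14002}$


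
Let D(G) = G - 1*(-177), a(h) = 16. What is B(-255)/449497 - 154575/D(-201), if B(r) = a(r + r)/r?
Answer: 5905884895747/916973880 ≈ 6440.6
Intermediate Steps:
D(G) = 177 + G (D(G) = G + 177 = 177 + G)
B(r) = 16/r
B(-255)/449497 - 154575/D(-201) = (16/(-255))/449497 - 154575/(177 - 201) = (16*(-1/255))*(1/449497) - 154575/(-24) = -16/255*1/449497 - 154575*(-1/24) = -16/114621735 + 51525/8 = 5905884895747/916973880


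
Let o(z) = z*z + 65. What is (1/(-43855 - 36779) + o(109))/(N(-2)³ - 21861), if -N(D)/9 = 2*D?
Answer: 33215647/68942070 ≈ 0.48179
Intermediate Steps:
N(D) = -18*D
o(z) = 65 + z² (o(z) = z² + 65 = 65 + z²)
(1/(-43855 - 36779) + o(109))/(N(-2)³ - 21861) = (1/(-43855 - 36779) + (65 + 109²))/((-18*(-2))³ - 21861) = (1/(-80634) + (65 + 11881))/(36³ - 21861) = (-1/80634 + 11946)/(46656 - 21861) = (963253763/80634)/24795 = (963253763/80634)*(1/24795) = 33215647/68942070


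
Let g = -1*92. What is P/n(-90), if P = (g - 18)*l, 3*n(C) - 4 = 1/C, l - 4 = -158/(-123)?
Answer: -6435000/14719 ≈ -437.19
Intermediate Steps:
l = 650/123 (l = 4 - 158/(-123) = 4 - 158*(-1/123) = 4 + 158/123 = 650/123 ≈ 5.2846)
n(C) = 4/3 + 1/(3*C)
g = -92
P = -71500/123 (P = (-92 - 18)*(650/123) = -110*650/123 = -71500/123 ≈ -581.30)
P/n(-90) = -71500*(-270/(1 + 4*(-90)))/123 = -71500*(-270/(1 - 360))/123 = -71500/(123*((⅓)*(-1/90)*(-359))) = -71500/(123*359/270) = -71500/123*270/359 = -6435000/14719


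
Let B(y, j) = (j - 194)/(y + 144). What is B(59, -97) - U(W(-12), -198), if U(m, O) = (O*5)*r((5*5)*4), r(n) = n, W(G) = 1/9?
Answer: 20096709/203 ≈ 98999.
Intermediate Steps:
W(G) = ⅑
B(y, j) = (-194 + j)/(144 + y)
U(m, O) = 500*O (U(m, O) = (O*5)*((5*5)*4) = (5*O)*(25*4) = (5*O)*100 = 500*O)
B(59, -97) - U(W(-12), -198) = (-194 - 97)/(144 + 59) - 500*(-198) = -291/203 - 1*(-99000) = (1/203)*(-291) + 99000 = -291/203 + 99000 = 20096709/203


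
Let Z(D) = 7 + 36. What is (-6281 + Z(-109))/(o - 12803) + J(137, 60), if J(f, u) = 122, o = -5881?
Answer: 1142843/9342 ≈ 122.33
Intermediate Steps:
Z(D) = 43
(-6281 + Z(-109))/(o - 12803) + J(137, 60) = (-6281 + 43)/(-5881 - 12803) + 122 = -6238/(-18684) + 122 = -6238*(-1/18684) + 122 = 3119/9342 + 122 = 1142843/9342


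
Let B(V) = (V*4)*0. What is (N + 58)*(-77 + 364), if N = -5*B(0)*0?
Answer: 16646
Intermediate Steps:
B(V) = 0 (B(V) = (4*V)*0 = 0)
N = 0 (N = -5*0*0 = 0*0 = 0)
(N + 58)*(-77 + 364) = (0 + 58)*(-77 + 364) = 58*287 = 16646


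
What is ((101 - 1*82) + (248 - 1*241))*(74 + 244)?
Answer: 8268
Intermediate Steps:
((101 - 1*82) + (248 - 1*241))*(74 + 244) = ((101 - 82) + (248 - 241))*318 = (19 + 7)*318 = 26*318 = 8268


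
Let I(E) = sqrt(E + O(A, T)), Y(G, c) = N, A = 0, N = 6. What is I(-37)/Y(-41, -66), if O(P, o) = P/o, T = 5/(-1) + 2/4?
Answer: I*sqrt(37)/6 ≈ 1.0138*I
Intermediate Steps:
T = -9/2 (T = 5*(-1) + 2*(1/4) = -5 + 1/2 = -9/2 ≈ -4.5000)
Y(G, c) = 6
I(E) = sqrt(E) (I(E) = sqrt(E + 0/(-9/2)) = sqrt(E + 0*(-2/9)) = sqrt(E + 0) = sqrt(E))
I(-37)/Y(-41, -66) = sqrt(-37)/6 = (I*sqrt(37))*(1/6) = I*sqrt(37)/6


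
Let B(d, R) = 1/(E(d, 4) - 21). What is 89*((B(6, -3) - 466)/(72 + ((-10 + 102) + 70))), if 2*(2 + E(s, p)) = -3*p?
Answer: -400945/2262 ≈ -177.25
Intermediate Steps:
E(s, p) = -2 - 3*p/2 (E(s, p) = -2 + (-3*p)/2 = -2 - 3*p/2)
B(d, R) = -1/29 (B(d, R) = 1/((-2 - 3/2*4) - 21) = 1/((-2 - 6) - 21) = 1/(-8 - 21) = 1/(-29) = -1/29)
89*((B(6, -3) - 466)/(72 + ((-10 + 102) + 70))) = 89*((-1/29 - 466)/(72 + ((-10 + 102) + 70))) = 89*(-13515/(29*(72 + (92 + 70)))) = 89*(-13515/(29*(72 + 162))) = 89*(-13515/29/234) = 89*(-13515/29*1/234) = 89*(-4505/2262) = -400945/2262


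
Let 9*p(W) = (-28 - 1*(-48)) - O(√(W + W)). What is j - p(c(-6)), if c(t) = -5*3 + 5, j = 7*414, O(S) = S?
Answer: 26062/9 + 2*I*√5/9 ≈ 2895.8 + 0.4969*I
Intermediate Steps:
j = 2898
c(t) = -10 (c(t) = -15 + 5 = -10)
p(W) = 20/9 - √2*√W/9 (p(W) = ((-28 - 1*(-48)) - √(W + W))/9 = ((-28 + 48) - √(2*W))/9 = (20 - √2*√W)/9 = 20/9 - √2*√W/9)
j - p(c(-6)) = 2898 - (20/9 - √2*√(-10)/9) = 2898 - (20/9 - √2*I*√10/9) = 2898 - (20/9 - 2*I*√5/9) = 2898 + (-20/9 + 2*I*√5/9) = 26062/9 + 2*I*√5/9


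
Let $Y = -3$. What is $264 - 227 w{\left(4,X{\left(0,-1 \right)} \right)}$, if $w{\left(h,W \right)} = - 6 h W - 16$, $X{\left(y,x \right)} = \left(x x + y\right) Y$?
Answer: $-12448$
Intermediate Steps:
$X{\left(y,x \right)} = - 3 y - 3 x^{2}$ ($X{\left(y,x \right)} = \left(x x + y\right) \left(-3\right) = \left(x^{2} + y\right) \left(-3\right) = \left(y + x^{2}\right) \left(-3\right) = - 3 y - 3 x^{2}$)
$w{\left(h,W \right)} = -16 - 6 W h$ ($w{\left(h,W \right)} = - 6 W h - 16 = -16 - 6 W h$)
$264 - 227 w{\left(4,X{\left(0,-1 \right)} \right)} = 264 - 227 \left(-16 - 6 \left(\left(-3\right) 0 - 3 \left(-1\right)^{2}\right) 4\right) = 264 - 227 \left(-16 - 6 \left(0 - 3\right) 4\right) = 264 - 227 \left(-16 - \left(-18\right) 4\right) = 264 - 227 \left(-16 + 72\right) = 264 - 12712 = -12448$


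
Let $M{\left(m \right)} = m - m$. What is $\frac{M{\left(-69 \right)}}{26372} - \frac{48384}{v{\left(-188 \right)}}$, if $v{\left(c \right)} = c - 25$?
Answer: $\frac{16128}{71} \approx 227.16$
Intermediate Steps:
$v{\left(c \right)} = -25 + c$
$M{\left(m \right)} = 0$
$\frac{M{\left(-69 \right)}}{26372} - \frac{48384}{v{\left(-188 \right)}} = \frac{0}{26372} - \frac{48384}{-25 - 188} = 0 \cdot \frac{1}{26372} - \frac{48384}{-213} = 0 - - \frac{16128}{71} = 0 + \frac{16128}{71} = \frac{16128}{71}$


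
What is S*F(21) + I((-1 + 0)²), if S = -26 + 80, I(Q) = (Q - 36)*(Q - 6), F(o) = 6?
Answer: 499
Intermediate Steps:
I(Q) = (-36 + Q)*(-6 + Q)
S = 54
S*F(21) + I((-1 + 0)²) = 54*6 + (216 + ((-1 + 0)²)² - 42*(-1 + 0)²) = 324 + (216 + ((-1)²)² - 42*(-1)²) = 324 + (216 + 1² - 42*1) = 324 + (216 + 1 - 42) = 324 + 175 = 499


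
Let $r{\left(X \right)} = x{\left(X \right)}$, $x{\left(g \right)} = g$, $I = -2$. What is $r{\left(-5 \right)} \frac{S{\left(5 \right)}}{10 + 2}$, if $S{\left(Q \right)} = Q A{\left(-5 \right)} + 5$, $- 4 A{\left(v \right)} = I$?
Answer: $- \frac{25}{8} \approx -3.125$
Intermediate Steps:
$A{\left(v \right)} = \frac{1}{2}$ ($A{\left(v \right)} = \left(- \frac{1}{4}\right) \left(-2\right) = \frac{1}{2}$)
$S{\left(Q \right)} = 5 + \frac{Q}{2}$ ($S{\left(Q \right)} = Q \frac{1}{2} + 5 = \frac{Q}{2} + 5 = 5 + \frac{Q}{2}$)
$r{\left(X \right)} = X$
$r{\left(-5 \right)} \frac{S{\left(5 \right)}}{10 + 2} = - 5 \frac{5 + \frac{1}{2} \cdot 5}{10 + 2} = - 5 \frac{5 + \frac{5}{2}}{12} = - 5 \cdot \frac{15}{2} \cdot \frac{1}{12} = \left(-5\right) \frac{5}{8} = - \frac{25}{8}$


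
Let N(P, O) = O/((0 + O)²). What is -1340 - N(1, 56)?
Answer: -75041/56 ≈ -1340.0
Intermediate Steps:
N(P, O) = 1/O (N(P, O) = O/(O²) = O/O² = 1/O)
-1340 - N(1, 56) = -1340 - 1/56 = -75041/56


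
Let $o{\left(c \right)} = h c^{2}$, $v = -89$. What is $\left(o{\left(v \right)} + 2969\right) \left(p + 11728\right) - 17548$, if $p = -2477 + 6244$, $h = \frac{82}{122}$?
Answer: $\frac{7837385222}{61} \approx 1.2848 \cdot 10^{8}$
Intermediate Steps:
$h = \frac{41}{61}$ ($h = 82 \cdot \frac{1}{122} = \frac{41}{61} \approx 0.67213$)
$p = 3767$
$o{\left(c \right)} = \frac{41 c^{2}}{61}$
$\left(o{\left(v \right)} + 2969\right) \left(p + 11728\right) - 17548 = \left(\frac{41 \left(-89\right)^{2}}{61} + 2969\right) \left(3767 + 11728\right) - 17548 = \left(\frac{41}{61} \cdot 7921 + 2969\right) 15495 - 17548 = \left(\frac{324761}{61} + 2969\right) 15495 - 17548 = \frac{505870}{61} \cdot 15495 - 17548 = \frac{7838455650}{61} - 17548 = \frac{7837385222}{61}$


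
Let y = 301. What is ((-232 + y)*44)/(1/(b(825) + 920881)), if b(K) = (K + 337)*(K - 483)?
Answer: 4002313260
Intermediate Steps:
b(K) = (-483 + K)*(337 + K) (b(K) = (337 + K)*(-483 + K) = (-483 + K)*(337 + K))
((-232 + y)*44)/(1/(b(825) + 920881)) = ((-232 + 301)*44)/(1/((-162771 + 825² - 146*825) + 920881)) = (69*44)/(1/((-162771 + 680625 - 120450) + 920881)) = 3036/(1/(397404 + 920881)) = 3036/(1/1318285) = 3036*1318285 = 4002313260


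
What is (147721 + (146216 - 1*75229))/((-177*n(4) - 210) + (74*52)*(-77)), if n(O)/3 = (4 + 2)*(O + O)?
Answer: -109354/160997 ≈ -0.67923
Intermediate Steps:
n(O) = 36*O (n(O) = 3*((4 + 2)*(O + O)) = 3*(6*(2*O)) = 3*(12*O) = 36*O)
(147721 + (146216 - 1*75229))/((-177*n(4) - 210) + (74*52)*(-77)) = (147721 + (146216 - 1*75229))/((-6372*4 - 210) + (74*52)*(-77)) = (147721 + (146216 - 75229))/((-177*144 - 210) + 3848*(-77)) = (147721 + 70987)/((-25488 - 210) - 296296) = 218708/(-25698 - 296296) = 218708/(-321994) = 218708*(-1/321994) = -109354/160997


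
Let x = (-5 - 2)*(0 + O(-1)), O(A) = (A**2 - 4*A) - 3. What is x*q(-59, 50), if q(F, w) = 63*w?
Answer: -44100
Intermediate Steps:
O(A) = -3 + A**2 - 4*A
x = -14 (x = (-5 - 2)*(0 + (-3 + (-1)**2 - 4*(-1))) = -7*(0 + (-3 + 1 + 4)) = -7*(0 + 2) = -7*2 = -14)
x*q(-59, 50) = -882*50 = -14*3150 = -44100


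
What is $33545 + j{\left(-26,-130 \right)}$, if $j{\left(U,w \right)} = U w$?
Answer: $36925$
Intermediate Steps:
$33545 + j{\left(-26,-130 \right)} = 33545 - -3380 = 33545 + 3380 = 36925$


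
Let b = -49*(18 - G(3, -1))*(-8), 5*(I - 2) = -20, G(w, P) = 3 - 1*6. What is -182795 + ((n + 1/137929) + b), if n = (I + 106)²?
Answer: -22585459962/137929 ≈ -1.6375e+5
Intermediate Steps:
G(w, P) = -3 (G(w, P) = 3 - 6 = -3)
I = -2 (I = 2 + (⅕)*(-20) = 2 - 4 = -2)
n = 10816 (n = (-2 + 106)² = 104² = 10816)
b = 8232 (b = -49*(18 - 1*(-3))*(-8) = -49*(18 + 3)*(-8) = -49*21*(-8) = -1029*(-8) = 8232)
-182795 + ((n + 1/137929) + b) = -182795 + ((10816 + 1/137929) + 8232) = -182795 + (1491840065/137929 + 8232) = -182795 + 2627271593/137929 = -22585459962/137929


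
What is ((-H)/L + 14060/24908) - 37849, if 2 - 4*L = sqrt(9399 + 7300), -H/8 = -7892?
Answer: -3931569279584/103959765 + 252544*sqrt(16699)/16695 ≈ -35863.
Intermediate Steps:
H = 63136 (H = -8*(-7892) = 63136)
L = 1/2 - sqrt(16699)/4 (L = 1/2 - sqrt(9399 + 7300)/4 = 1/2 - sqrt(16699)/4 ≈ -31.806)
((-H)/L + 14060/24908) - 37849 = ((-1*63136)/(1/2 - sqrt(16699)/4) + 14060/24908) - 37849 = (-63136/(1/2 - sqrt(16699)/4) + 14060*(1/24908)) - 37849 = (-63136/(1/2 - sqrt(16699)/4) + 3515/6227) - 37849 = (3515/6227 - 63136/(1/2 - sqrt(16699)/4)) - 37849 = -235682208/6227 - 63136/(1/2 - sqrt(16699)/4)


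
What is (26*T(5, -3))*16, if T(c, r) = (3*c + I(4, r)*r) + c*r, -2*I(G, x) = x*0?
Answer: 0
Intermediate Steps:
I(G, x) = 0 (I(G, x) = -x*0/2 = -1/2*0 = 0)
T(c, r) = 3*c + c*r (T(c, r) = (3*c + 0*r) + c*r = (3*c + 0) + c*r = 3*c + c*r)
(26*T(5, -3))*16 = (26*(5*(3 - 3)))*16 = (26*(5*0))*16 = (26*0)*16 = 0*16 = 0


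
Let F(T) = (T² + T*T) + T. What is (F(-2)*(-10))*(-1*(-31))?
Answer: -1860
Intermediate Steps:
F(T) = T + 2*T² (F(T) = (T² + T²) + T = 2*T² + T = T + 2*T²)
(F(-2)*(-10))*(-1*(-31)) = (-2*(1 + 2*(-2))*(-10))*(-1*(-31)) = (-2*(1 - 4)*(-10))*31 = (-2*(-3)*(-10))*31 = (6*(-10))*31 = -60*31 = -1860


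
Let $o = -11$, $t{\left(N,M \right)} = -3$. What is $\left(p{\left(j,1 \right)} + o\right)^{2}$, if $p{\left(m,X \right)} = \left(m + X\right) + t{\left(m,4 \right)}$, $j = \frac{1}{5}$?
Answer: $\frac{4096}{25} \approx 163.84$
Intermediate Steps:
$j = \frac{1}{5} \approx 0.2$
$p{\left(m,X \right)} = -3 + X + m$ ($p{\left(m,X \right)} = \left(m + X\right) - 3 = \left(X + m\right) - 3 = -3 + X + m$)
$\left(p{\left(j,1 \right)} + o\right)^{2} = \left(\left(-3 + 1 + \frac{1}{5}\right) - 11\right)^{2} = \left(- \frac{9}{5} - 11\right)^{2} = \left(- \frac{64}{5}\right)^{2} = \frac{4096}{25}$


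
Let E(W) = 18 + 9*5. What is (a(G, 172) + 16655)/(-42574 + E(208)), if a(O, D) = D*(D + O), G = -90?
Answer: -30759/42511 ≈ -0.72355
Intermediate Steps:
E(W) = 63 (E(W) = 18 + 45 = 63)
(a(G, 172) + 16655)/(-42574 + E(208)) = (172*(172 - 90) + 16655)/(-42574 + 63) = (172*82 + 16655)/(-42511) = (14104 + 16655)*(-1/42511) = 30759*(-1/42511) = -30759/42511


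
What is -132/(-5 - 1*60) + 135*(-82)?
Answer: -719418/65 ≈ -11068.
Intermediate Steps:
-132/(-5 - 1*60) + 135*(-82) = -132/(-5 - 60) - 11070 = -132/(-65) - 11070 = -132*(-1/65) - 11070 = 132/65 - 11070 = -719418/65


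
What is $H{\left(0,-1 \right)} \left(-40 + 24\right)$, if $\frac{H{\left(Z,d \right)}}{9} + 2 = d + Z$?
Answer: $432$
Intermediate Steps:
$H{\left(Z,d \right)} = -18 + 9 Z + 9 d$ ($H{\left(Z,d \right)} = -18 + 9 \left(d + Z\right) = -18 + 9 \left(Z + d\right) = -18 + \left(9 Z + 9 d\right) = -18 + 9 Z + 9 d$)
$H{\left(0,-1 \right)} \left(-40 + 24\right) = \left(-18 + 9 \cdot 0 + 9 \left(-1\right)\right) \left(-40 + 24\right) = \left(-18 + 0 - 9\right) \left(-16\right) = \left(-27\right) \left(-16\right) = 432$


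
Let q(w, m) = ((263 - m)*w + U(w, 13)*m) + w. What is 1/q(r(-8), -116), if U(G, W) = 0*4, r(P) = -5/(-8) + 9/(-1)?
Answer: -2/6365 ≈ -0.00031422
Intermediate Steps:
r(P) = -67/8 (r(P) = -5*(-1/8) + 9*(-1) = 5/8 - 9 = -67/8)
U(G, W) = 0
q(w, m) = w + w*(263 - m) (q(w, m) = ((263 - m)*w + 0*m) + w = (w*(263 - m) + 0) + w = w*(263 - m) + w = w + w*(263 - m))
1/q(r(-8), -116) = 1/(-67*(264 - 1*(-116))/8) = 1/(-67*(264 + 116)/8) = 1/(-67/8*380) = 1/(-6365/2) = -2/6365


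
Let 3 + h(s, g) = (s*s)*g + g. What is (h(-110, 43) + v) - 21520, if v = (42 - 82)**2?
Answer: 500420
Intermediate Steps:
v = 1600 (v = (-40)**2 = 1600)
h(s, g) = -3 + g + g*s**2 (h(s, g) = -3 + ((s*s)*g + g) = -3 + (s**2*g + g) = -3 + (g*s**2 + g) = -3 + (g + g*s**2) = -3 + g + g*s**2)
(h(-110, 43) + v) - 21520 = ((-3 + 43 + 43*(-110)**2) + 1600) - 21520 = ((-3 + 43 + 43*12100) + 1600) - 21520 = ((-3 + 43 + 520300) + 1600) - 21520 = (520340 + 1600) - 21520 = 521940 - 21520 = 500420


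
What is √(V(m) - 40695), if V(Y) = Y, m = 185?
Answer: I*√40510 ≈ 201.27*I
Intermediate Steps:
√(V(m) - 40695) = √(185 - 40695) = √(-40510) = I*√40510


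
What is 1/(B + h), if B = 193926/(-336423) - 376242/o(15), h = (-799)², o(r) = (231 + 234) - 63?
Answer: 7513447/4789555721546 ≈ 1.5687e-6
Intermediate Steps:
o(r) = 402 (o(r) = 465 - 63 = 402)
h = 638401
B = -7036356701/7513447 (B = 193926/(-336423) - 376242/402 = 193926*(-1/336423) - 376242*1/402 = -64642/112141 - 62707/67 = -7036356701/7513447 ≈ -936.50)
1/(B + h) = 1/(-7036356701/7513447 + 638401) = 1/(4789555721546/7513447) = 7513447/4789555721546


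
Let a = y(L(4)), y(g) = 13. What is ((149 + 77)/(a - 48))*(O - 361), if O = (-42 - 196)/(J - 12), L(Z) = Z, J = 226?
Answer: 8756596/3745 ≈ 2338.2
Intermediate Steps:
a = 13
O = -119/107 (O = (-42 - 196)/(226 - 12) = -238/214 = -238*1/214 = -119/107 ≈ -1.1122)
((149 + 77)/(a - 48))*(O - 361) = ((149 + 77)/(13 - 48))*(-119/107 - 361) = (226/(-35))*(-38746/107) = (226*(-1/35))*(-38746/107) = -226/35*(-38746/107) = 8756596/3745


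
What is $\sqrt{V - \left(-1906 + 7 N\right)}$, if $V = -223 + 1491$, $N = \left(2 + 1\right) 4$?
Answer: $\sqrt{3090} \approx 55.588$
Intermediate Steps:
$N = 12$ ($N = 3 \cdot 4 = 12$)
$V = 1268$
$\sqrt{V - \left(-1906 + 7 N\right)} = \sqrt{1268 + \left(1906 - 84\right)} = \sqrt{1268 + 1822} = \sqrt{3090}$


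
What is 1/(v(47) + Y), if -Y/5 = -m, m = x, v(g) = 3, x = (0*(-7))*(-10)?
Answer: ⅓ ≈ 0.33333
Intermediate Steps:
x = 0 (x = 0*(-10) = 0)
m = 0
Y = 0 (Y = -(-5)*0 = -5*0 = 0)
1/(v(47) + Y) = 1/(3 + 0) = 1/3 = ⅓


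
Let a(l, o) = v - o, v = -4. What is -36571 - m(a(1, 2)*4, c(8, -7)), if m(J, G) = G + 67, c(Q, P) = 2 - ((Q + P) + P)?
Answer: -36646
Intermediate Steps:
a(l, o) = -4 - o
c(Q, P) = 2 - Q - 2*P (c(Q, P) = 2 - ((P + Q) + P) = 2 - (Q + 2*P) = 2 + (-Q - 2*P) = 2 - Q - 2*P)
m(J, G) = 67 + G
-36571 - m(a(1, 2)*4, c(8, -7)) = -36571 - (67 + (2 - 1*8 - 2*(-7))) = -36571 - (67 + (2 - 8 + 14)) = -36571 - (67 + 8) = -36571 - 1*75 = -36571 - 75 = -36646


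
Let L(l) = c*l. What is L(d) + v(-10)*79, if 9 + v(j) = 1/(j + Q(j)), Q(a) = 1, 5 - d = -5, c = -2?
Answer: -6658/9 ≈ -739.78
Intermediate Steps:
d = 10 (d = 5 - 1*(-5) = 5 + 5 = 10)
L(l) = -2*l
v(j) = -9 + 1/(1 + j) (v(j) = -9 + 1/(j + 1) = -9 + 1/(1 + j))
L(d) + v(-10)*79 = -2*10 + ((-8 - 9*(-10))/(1 - 10))*79 = -20 + ((-8 + 90)/(-9))*79 = -20 - ⅑*82*79 = -20 - 82/9*79 = -20 - 6478/9 = -6658/9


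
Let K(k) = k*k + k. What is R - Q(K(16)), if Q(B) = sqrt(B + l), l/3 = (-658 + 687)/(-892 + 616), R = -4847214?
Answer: -4847214 - sqrt(574885)/46 ≈ -4.8472e+6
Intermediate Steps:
K(k) = k + k**2 (K(k) = k**2 + k = k + k**2)
l = -29/92 (l = 3*((-658 + 687)/(-892 + 616)) = 3*(29/(-276)) = 3*(29*(-1/276)) = 3*(-29/276) = -29/92 ≈ -0.31522)
Q(B) = sqrt(-29/92 + B) (Q(B) = sqrt(B - 29/92) = sqrt(-29/92 + B))
R - Q(K(16)) = -4847214 - sqrt(-667 + 2116*(16*(1 + 16)))/46 = -4847214 - sqrt(-667 + 2116*(16*17))/46 = -4847214 - sqrt(-667 + 2116*272)/46 = -4847214 - sqrt(-667 + 575552)/46 = -4847214 - sqrt(574885)/46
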